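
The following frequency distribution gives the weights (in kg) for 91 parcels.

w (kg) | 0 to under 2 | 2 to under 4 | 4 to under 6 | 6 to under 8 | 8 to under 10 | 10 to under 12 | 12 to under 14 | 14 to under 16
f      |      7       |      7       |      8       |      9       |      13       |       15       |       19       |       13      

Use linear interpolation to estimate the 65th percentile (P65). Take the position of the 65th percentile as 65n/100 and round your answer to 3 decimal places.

Cumulative frequencies: 7, 14, 22, 31, 44, 59, 78, 91
n = 91; position = 65n/100 = 59.15.
This falls in the class 12 to under 14: L = 12, F = 59, f = 19, h = 2.
65th percentile ≈ 12 + ((59.15 − 59) / 19) × 2 = 12.0158

12.016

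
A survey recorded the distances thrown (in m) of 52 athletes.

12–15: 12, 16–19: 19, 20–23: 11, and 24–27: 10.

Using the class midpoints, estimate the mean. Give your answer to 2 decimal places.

18.96

Midpoints: 13.5, 17.5, 21.5, 25.5
Σfm = 12×13.5 + 19×17.5 + 11×21.5 + 10×25.5 = 986
n = Σf = 52
Mean = 986 / 52 = 18.9615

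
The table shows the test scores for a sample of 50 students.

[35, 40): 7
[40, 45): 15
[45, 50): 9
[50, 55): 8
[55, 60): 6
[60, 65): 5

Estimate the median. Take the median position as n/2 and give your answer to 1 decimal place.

Cumulative frequencies: 7, 22, 31, 39, 45, 50
n = 50; position = n/2 = 25.
This falls in the class [45, 50): L = 45, F = 22, f = 9, h = 5.
Median ≈ 45 + ((25 − 22) / 9) × 5 = 46.6667

46.7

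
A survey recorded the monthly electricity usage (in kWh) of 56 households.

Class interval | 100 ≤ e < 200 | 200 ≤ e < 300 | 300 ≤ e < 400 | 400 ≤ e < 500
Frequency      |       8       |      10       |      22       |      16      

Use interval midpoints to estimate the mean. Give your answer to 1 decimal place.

332.1

Midpoints: 150, 250, 350, 450
Σfm = 8×150 + 10×250 + 22×350 + 16×450 = 18600
n = Σf = 56
Mean = 18600 / 56 = 332.1429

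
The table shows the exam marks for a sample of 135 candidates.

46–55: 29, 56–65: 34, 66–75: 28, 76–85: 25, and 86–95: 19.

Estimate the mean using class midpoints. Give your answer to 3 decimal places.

Midpoints: 50.5, 60.5, 70.5, 80.5, 90.5
Σfm = 29×50.5 + 34×60.5 + 28×70.5 + 25×80.5 + 19×90.5 = 9227.5
n = Σf = 135
Mean = 9227.5 / 135 = 68.3519

68.352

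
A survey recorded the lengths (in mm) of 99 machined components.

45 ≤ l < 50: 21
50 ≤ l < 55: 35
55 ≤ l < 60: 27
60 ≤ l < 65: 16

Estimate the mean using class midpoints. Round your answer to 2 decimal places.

Midpoints: 47.5, 52.5, 57.5, 62.5
Σfm = 21×47.5 + 35×52.5 + 27×57.5 + 16×62.5 = 5387.5
n = Σf = 99
Mean = 5387.5 / 99 = 54.4192

54.42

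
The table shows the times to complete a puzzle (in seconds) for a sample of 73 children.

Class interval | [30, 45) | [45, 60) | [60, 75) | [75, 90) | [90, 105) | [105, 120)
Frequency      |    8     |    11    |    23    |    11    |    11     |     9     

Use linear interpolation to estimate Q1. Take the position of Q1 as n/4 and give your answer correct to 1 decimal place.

59.0

Cumulative frequencies: 8, 19, 42, 53, 64, 73
n = 73; position = n/4 = 18.25.
This falls in the class [45, 60): L = 45, F = 8, f = 11, h = 15.
Lower quartile ≈ 45 + ((18.25 − 8) / 11) × 15 = 58.9773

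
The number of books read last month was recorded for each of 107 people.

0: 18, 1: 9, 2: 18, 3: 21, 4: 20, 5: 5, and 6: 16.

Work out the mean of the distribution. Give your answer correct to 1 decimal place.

2.9

Values: 0, 1, 2, 3, 4, 5, 6
Σfx = 18×0 + 9×1 + 18×2 + 21×3 + 20×4 + 5×5 + 16×6 = 309
n = Σf = 107
Mean = 309 / 107 = 2.8879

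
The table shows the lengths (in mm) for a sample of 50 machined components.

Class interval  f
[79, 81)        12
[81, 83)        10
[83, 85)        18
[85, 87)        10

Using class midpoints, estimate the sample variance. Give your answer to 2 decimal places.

Midpoints: 80, 82, 84, 86
n = 50, Σfm = 4152, mean = 83.0400
Σfm² = 345008
Σf(m − x̄)² = Σfm² − (Σfm)²/n = 345008 − 4152²/50 = 225.9200
Sample variance = 225.9200 / 49 = 4.6106

4.61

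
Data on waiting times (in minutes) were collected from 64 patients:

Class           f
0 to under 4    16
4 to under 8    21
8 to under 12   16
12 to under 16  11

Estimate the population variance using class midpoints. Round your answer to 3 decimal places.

Midpoints: 2, 6, 10, 14
n = 64, Σfm = 472, mean = 7.3750
Σfm² = 4576
Σf(m − x̄)² = Σfm² − (Σfm)²/n = 4576 − 472²/64 = 1095.0000
Population variance = 1095.0000 / 64 = 17.1094

17.109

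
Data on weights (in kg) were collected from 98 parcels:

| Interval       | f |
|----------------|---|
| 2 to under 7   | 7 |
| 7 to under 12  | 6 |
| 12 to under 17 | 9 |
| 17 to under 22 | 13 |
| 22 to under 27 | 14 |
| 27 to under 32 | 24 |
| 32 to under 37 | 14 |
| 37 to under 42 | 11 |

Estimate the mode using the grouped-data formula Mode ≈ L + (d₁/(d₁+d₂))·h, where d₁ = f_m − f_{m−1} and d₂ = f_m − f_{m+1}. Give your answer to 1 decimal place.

29.5

Modal class: 27 to under 32 (highest frequency 24).
d₁ = 24 − 14 = 10, d₂ = 24 − 14 = 10
Mode ≈ 27 + (10/(10+10)) × 5 = 27 + 2.5000 = 29.5000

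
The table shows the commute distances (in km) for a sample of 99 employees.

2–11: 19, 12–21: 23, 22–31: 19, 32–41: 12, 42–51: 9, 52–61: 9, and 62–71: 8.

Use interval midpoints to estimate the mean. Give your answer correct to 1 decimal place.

Midpoints: 6.5, 16.5, 26.5, 36.5, 46.5, 56.5, 66.5
Σfm = 19×6.5 + 23×16.5 + 19×26.5 + 12×36.5 + 9×46.5 + 9×56.5 + 8×66.5 = 2903.5
n = Σf = 99
Mean = 2903.5 / 99 = 29.3283

29.3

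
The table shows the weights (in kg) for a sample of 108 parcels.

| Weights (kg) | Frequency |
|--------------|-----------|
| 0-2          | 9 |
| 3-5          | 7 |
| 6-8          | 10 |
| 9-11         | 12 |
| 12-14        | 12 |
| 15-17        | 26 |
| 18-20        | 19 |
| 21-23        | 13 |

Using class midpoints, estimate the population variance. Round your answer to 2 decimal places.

39.68

Midpoints: 1, 4, 7, 10, 13, 16, 19, 22
n = 108, Σfm = 1446, mean = 13.3889
Σfm² = 23646
Σf(m − x̄)² = Σfm² − (Σfm)²/n = 23646 − 1446²/108 = 4285.6667
Population variance = 4285.6667 / 108 = 39.6821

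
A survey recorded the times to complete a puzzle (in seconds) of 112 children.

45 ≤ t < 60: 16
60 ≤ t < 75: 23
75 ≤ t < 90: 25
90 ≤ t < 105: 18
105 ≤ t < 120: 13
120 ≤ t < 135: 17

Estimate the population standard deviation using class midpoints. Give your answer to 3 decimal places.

24.374

Midpoints: 52.5, 67.5, 82.5, 97.5, 112.5, 127.5
n = 112, Σfm = 9840, mean = 87.8571
Σfm² = 931050
Σf(m − x̄)² = Σfm² − (Σfm)²/n = 931050 − 9840²/112 = 66535.7143
Population variance = 66535.7143 / 112 = 594.0689
Standard deviation = √594.0689 = 24.3735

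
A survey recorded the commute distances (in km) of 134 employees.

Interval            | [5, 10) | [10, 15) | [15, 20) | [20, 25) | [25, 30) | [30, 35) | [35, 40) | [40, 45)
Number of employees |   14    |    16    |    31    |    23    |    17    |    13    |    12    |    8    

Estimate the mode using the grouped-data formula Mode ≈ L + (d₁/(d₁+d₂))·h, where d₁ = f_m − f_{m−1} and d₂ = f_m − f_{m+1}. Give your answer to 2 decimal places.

18.26

Modal class: [15, 20) (highest frequency 31).
d₁ = 31 − 16 = 15, d₂ = 31 − 23 = 8
Mode ≈ 15 + (15/(15+8)) × 5 = 15 + 3.2609 = 18.2609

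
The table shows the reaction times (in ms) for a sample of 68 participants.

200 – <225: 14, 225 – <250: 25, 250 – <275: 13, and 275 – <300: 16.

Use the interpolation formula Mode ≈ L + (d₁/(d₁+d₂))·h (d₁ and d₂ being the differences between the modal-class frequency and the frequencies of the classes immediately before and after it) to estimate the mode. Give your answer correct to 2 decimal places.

Modal class: 225 – <250 (highest frequency 25).
d₁ = 25 − 14 = 11, d₂ = 25 − 13 = 12
Mode ≈ 225 + (11/(11+12)) × 25 = 225 + 11.9565 = 236.9565

236.96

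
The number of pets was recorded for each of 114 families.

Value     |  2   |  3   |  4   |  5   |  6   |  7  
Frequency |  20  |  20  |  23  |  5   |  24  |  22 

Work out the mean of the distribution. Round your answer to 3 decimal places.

4.518

Values: 2, 3, 4, 5, 6, 7
Σfx = 20×2 + 20×3 + 23×4 + 5×5 + 24×6 + 22×7 = 515
n = Σf = 114
Mean = 515 / 114 = 4.5175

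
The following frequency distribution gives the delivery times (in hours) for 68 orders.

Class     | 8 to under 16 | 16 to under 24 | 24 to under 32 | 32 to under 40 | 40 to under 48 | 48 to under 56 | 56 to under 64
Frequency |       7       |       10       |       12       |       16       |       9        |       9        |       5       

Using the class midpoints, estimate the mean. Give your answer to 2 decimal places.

Midpoints: 12, 20, 28, 36, 44, 52, 60
Σfm = 7×12 + 10×20 + 12×28 + 16×36 + 9×44 + 9×52 + 5×60 = 2360
n = Σf = 68
Mean = 2360 / 68 = 34.7059

34.71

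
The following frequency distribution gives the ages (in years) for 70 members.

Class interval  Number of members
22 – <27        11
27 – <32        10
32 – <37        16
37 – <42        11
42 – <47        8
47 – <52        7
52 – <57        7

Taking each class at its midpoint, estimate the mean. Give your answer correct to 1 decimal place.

37.6

Midpoints: 24.5, 29.5, 34.5, 39.5, 44.5, 49.5, 54.5
Σfm = 11×24.5 + 10×29.5 + 16×34.5 + 11×39.5 + 8×44.5 + 7×49.5 + 7×54.5 = 2635
n = Σf = 70
Mean = 2635 / 70 = 37.6429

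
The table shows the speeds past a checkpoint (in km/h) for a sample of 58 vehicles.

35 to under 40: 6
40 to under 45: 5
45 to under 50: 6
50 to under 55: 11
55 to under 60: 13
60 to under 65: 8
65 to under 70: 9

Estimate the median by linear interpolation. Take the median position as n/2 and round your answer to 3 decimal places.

55.385

Cumulative frequencies: 6, 11, 17, 28, 41, 49, 58
n = 58; position = n/2 = 29.
This falls in the class 55 to under 60: L = 55, F = 28, f = 13, h = 5.
Median ≈ 55 + ((29 − 28) / 13) × 5 = 55.3846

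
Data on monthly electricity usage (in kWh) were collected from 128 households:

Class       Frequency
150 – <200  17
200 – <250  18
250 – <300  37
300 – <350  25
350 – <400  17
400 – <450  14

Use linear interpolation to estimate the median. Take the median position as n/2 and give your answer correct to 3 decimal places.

289.189

Cumulative frequencies: 17, 35, 72, 97, 114, 128
n = 128; position = n/2 = 64.
This falls in the class 250 – <300: L = 250, F = 35, f = 37, h = 50.
Median ≈ 250 + ((64 − 35) / 37) × 50 = 289.1892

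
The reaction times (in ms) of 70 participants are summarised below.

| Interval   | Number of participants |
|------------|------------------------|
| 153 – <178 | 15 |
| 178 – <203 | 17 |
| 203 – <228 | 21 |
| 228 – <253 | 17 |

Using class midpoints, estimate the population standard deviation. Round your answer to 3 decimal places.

Midpoints: 165.5, 190.5, 215.5, 240.5
n = 70, Σfm = 14335, mean = 204.7857
Σfm² = 2986317.5
Σf(m − x̄)² = Σfm² − (Σfm)²/n = 2986317.5 − 14335²/70 = 50714.2857
Population variance = 50714.2857 / 70 = 724.4898
Standard deviation = √724.4898 = 26.9163

26.916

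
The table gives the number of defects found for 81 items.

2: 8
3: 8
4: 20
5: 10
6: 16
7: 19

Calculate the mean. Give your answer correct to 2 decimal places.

4.93

Values: 2, 3, 4, 5, 6, 7
Σfx = 8×2 + 8×3 + 20×4 + 10×5 + 16×6 + 19×7 = 399
n = Σf = 81
Mean = 399 / 81 = 4.9259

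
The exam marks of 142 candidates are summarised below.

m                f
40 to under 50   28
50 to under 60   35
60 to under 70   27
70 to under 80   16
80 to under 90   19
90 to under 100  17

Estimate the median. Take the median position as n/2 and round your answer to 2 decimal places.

62.96

Cumulative frequencies: 28, 63, 90, 106, 125, 142
n = 142; position = n/2 = 71.
This falls in the class 60 to under 70: L = 60, F = 63, f = 27, h = 10.
Median ≈ 60 + ((71 − 63) / 27) × 10 = 62.9630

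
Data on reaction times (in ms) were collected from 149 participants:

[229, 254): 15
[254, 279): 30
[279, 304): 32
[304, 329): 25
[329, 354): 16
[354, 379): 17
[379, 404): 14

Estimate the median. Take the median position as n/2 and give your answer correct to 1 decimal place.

Cumulative frequencies: 15, 45, 77, 102, 118, 135, 149
n = 149; position = n/2 = 74.5.
This falls in the class [279, 304): L = 279, F = 45, f = 32, h = 25.
Median ≈ 279 + ((74.5 − 45) / 32) × 25 = 302.0469

302.0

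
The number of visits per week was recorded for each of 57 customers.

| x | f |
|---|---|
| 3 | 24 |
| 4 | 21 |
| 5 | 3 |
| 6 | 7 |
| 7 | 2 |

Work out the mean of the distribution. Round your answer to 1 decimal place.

Values: 3, 4, 5, 6, 7
Σfx = 24×3 + 21×4 + 3×5 + 7×6 + 2×7 = 227
n = Σf = 57
Mean = 227 / 57 = 3.9825

4.0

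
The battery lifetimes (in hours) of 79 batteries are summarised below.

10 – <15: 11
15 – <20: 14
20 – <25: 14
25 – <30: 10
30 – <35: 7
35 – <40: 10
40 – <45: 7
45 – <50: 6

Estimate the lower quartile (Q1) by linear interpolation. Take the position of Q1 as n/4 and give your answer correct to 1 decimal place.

18.1

Cumulative frequencies: 11, 25, 39, 49, 56, 66, 73, 79
n = 79; position = n/4 = 19.75.
This falls in the class 15 – <20: L = 15, F = 11, f = 14, h = 5.
Lower quartile ≈ 15 + ((19.75 − 11) / 14) × 5 = 18.1250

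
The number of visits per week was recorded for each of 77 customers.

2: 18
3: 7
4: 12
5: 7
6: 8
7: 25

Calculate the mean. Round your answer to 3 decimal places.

4.714

Values: 2, 3, 4, 5, 6, 7
Σfx = 18×2 + 7×3 + 12×4 + 7×5 + 8×6 + 25×7 = 363
n = Σf = 77
Mean = 363 / 77 = 4.7143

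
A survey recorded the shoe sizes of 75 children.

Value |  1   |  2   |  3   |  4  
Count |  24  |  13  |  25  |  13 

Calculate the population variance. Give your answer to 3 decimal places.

Values: 1, 2, 3, 4
n = 75, Σfx = 177, mean = 2.3600
Σfx² = 509
Σf(x − x̄)² = Σfx² − (Σfx)²/n = 509 − 177²/75 = 91.2800
Population variance = 91.2800 / 75 = 1.2171

1.217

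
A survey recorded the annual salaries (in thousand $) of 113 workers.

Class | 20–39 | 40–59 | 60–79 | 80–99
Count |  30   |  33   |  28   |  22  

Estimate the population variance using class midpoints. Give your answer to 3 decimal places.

461.555

Midpoints: 29.5, 49.5, 69.5, 89.5
n = 113, Σfm = 6433.5, mean = 56.9336
Σfm² = 418438.25
Σf(m − x̄)² = Σfm² − (Σfm)²/n = 418438.25 − 6433.5²/113 = 52155.7522
Population variance = 52155.7522 / 113 = 461.5553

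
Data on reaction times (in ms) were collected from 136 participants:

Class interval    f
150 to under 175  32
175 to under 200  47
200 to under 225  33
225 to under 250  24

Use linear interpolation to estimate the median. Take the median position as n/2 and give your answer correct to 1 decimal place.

194.1

Cumulative frequencies: 32, 79, 112, 136
n = 136; position = n/2 = 68.
This falls in the class 175 to under 200: L = 175, F = 32, f = 47, h = 25.
Median ≈ 175 + ((68 − 32) / 47) × 25 = 194.1489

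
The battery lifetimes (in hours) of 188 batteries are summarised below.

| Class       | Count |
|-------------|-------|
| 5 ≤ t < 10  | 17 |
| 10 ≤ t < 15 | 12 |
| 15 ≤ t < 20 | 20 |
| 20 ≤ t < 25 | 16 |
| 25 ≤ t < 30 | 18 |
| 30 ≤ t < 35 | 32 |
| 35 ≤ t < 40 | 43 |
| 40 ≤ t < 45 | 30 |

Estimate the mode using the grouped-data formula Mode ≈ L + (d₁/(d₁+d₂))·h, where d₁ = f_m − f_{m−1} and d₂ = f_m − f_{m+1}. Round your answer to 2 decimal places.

37.29

Modal class: 35 ≤ t < 40 (highest frequency 43).
d₁ = 43 − 32 = 11, d₂ = 43 − 30 = 13
Mode ≈ 35 + (11/(11+13)) × 5 = 35 + 2.2917 = 37.2917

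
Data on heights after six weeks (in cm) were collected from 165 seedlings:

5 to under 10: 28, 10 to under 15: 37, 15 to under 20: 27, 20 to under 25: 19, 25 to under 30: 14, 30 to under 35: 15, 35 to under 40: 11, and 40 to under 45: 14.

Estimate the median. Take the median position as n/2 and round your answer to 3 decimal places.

Cumulative frequencies: 28, 65, 92, 111, 125, 140, 151, 165
n = 165; position = n/2 = 82.5.
This falls in the class 15 to under 20: L = 15, F = 65, f = 27, h = 5.
Median ≈ 15 + ((82.5 − 65) / 27) × 5 = 18.2407

18.241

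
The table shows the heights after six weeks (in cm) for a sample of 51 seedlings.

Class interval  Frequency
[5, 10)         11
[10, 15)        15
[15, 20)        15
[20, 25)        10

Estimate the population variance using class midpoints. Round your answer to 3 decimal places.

Midpoints: 7.5, 12.5, 17.5, 22.5
n = 51, Σfm = 757.5, mean = 14.8529
Σfm² = 12618.75
Σf(m − x̄)² = Σfm² − (Σfm)²/n = 12618.75 − 757.5²/51 = 1367.6471
Population variance = 1367.6471 / 51 = 26.8166

26.817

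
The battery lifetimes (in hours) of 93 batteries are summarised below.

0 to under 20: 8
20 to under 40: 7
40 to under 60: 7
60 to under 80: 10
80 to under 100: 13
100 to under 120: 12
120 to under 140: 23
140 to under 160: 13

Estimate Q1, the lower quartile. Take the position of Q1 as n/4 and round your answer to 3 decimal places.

62.500

Cumulative frequencies: 8, 15, 22, 32, 45, 57, 80, 93
n = 93; position = n/4 = 23.25.
This falls in the class 60 to under 80: L = 60, F = 22, f = 10, h = 20.
Lower quartile ≈ 60 + ((23.25 − 22) / 10) × 20 = 62.5000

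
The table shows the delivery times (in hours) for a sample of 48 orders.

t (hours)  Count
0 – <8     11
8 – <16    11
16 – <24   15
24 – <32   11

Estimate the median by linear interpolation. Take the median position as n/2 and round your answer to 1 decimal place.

17.1

Cumulative frequencies: 11, 22, 37, 48
n = 48; position = n/2 = 24.
This falls in the class 16 – <24: L = 16, F = 22, f = 15, h = 8.
Median ≈ 16 + ((24 − 22) / 15) × 8 = 17.0667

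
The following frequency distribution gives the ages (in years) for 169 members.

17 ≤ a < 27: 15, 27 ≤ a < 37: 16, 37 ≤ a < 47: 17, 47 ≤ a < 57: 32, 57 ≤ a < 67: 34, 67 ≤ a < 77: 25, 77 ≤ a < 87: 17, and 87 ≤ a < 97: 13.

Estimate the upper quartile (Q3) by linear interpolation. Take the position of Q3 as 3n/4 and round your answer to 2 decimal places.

Cumulative frequencies: 15, 31, 48, 80, 114, 139, 156, 169
n = 169; position = 3n/4 = 126.75.
This falls in the class 67 ≤ a < 77: L = 67, F = 114, f = 25, h = 10.
Upper quartile ≈ 67 + ((126.75 − 114) / 25) × 10 = 72.1000

72.10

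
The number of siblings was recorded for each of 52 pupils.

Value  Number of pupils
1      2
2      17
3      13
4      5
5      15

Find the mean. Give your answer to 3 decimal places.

Values: 1, 2, 3, 4, 5
Σfx = 2×1 + 17×2 + 13×3 + 5×4 + 15×5 = 170
n = Σf = 52
Mean = 170 / 52 = 3.2692

3.269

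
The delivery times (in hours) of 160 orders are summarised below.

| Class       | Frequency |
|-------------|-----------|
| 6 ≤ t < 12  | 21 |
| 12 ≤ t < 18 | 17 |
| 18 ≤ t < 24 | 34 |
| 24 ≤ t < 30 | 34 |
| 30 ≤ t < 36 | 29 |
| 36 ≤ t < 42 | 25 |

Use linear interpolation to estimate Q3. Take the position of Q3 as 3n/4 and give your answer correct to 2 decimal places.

32.90

Cumulative frequencies: 21, 38, 72, 106, 135, 160
n = 160; position = 3n/4 = 120.
This falls in the class 30 ≤ t < 36: L = 30, F = 106, f = 29, h = 6.
Upper quartile ≈ 30 + ((120 − 106) / 29) × 6 = 32.8966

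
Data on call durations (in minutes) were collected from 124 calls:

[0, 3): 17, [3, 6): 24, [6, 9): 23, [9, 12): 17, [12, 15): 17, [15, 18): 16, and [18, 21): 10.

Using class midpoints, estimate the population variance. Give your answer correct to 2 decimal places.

Midpoints: 1.5, 4.5, 7.5, 10.5, 13.5, 16.5, 19.5
n = 124, Σfm = 1173, mean = 9.4597
Σfm² = 14949
Σf(m − x̄)² = Σfm² − (Σfm)²/n = 14949 − 1173²/124 = 3852.7984
Population variance = 3852.7984 / 124 = 31.0710

31.07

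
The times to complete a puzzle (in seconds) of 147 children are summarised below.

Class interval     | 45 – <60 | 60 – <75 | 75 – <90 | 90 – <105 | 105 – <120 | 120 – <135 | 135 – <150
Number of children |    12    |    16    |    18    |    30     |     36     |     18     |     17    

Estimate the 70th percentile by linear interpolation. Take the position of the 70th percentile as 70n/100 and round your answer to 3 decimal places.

Cumulative frequencies: 12, 28, 46, 76, 112, 130, 147
n = 147; position = 70n/100 = 102.9.
This falls in the class 105 – <120: L = 105, F = 76, f = 36, h = 15.
70th percentile ≈ 105 + ((102.9 − 76) / 36) × 15 = 116.2083

116.208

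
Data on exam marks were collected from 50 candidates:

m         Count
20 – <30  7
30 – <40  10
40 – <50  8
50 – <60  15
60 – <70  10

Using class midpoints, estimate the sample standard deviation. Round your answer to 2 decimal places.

Midpoints: 25, 35, 45, 55, 65
n = 50, Σfm = 2360, mean = 47.2000
Σfm² = 120450
Σf(m − x̄)² = Σfm² − (Σfm)²/n = 120450 − 2360²/50 = 9058.0000
Sample variance = 9058.0000 / 49 = 184.8571
Standard deviation = √184.8571 = 13.5962

13.60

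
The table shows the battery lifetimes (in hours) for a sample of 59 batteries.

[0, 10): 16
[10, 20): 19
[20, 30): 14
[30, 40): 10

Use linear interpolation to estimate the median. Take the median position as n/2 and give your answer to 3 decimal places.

Cumulative frequencies: 16, 35, 49, 59
n = 59; position = n/2 = 29.5.
This falls in the class [10, 20): L = 10, F = 16, f = 19, h = 10.
Median ≈ 10 + ((29.5 − 16) / 19) × 10 = 17.1053

17.105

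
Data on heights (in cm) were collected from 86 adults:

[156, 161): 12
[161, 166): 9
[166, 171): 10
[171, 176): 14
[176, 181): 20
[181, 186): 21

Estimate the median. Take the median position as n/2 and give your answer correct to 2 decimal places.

175.29

Cumulative frequencies: 12, 21, 31, 45, 65, 86
n = 86; position = n/2 = 43.
This falls in the class [171, 176): L = 171, F = 31, f = 14, h = 5.
Median ≈ 171 + ((43 − 31) / 14) × 5 = 175.2857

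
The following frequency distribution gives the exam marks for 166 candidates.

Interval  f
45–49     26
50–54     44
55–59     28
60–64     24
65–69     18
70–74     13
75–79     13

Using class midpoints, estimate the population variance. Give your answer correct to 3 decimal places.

Midpoints: 47, 52, 57, 62, 67, 72, 77
n = 166, Σfm = 9737, mean = 58.6566
Σfm² = 584909
Σf(m − x̄)² = Σfm² − (Σfm)²/n = 584909 − 9737²/166 = 13769.4277
Population variance = 13769.4277 / 166 = 82.9484

82.948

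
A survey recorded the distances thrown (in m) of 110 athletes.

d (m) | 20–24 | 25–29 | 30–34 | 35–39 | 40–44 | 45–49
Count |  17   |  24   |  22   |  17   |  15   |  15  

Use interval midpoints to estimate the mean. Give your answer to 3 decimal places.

33.545

Midpoints: 22, 27, 32, 37, 42, 47
Σfm = 17×22 + 24×27 + 22×32 + 17×37 + 15×42 + 15×47 = 3690
n = Σf = 110
Mean = 3690 / 110 = 33.5455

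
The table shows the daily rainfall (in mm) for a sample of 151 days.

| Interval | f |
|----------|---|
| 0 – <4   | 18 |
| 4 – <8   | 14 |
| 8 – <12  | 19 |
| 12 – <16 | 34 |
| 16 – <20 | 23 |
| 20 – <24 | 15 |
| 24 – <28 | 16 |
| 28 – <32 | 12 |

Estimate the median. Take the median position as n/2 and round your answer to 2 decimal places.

14.88

Cumulative frequencies: 18, 32, 51, 85, 108, 123, 139, 151
n = 151; position = n/2 = 75.5.
This falls in the class 12 – <16: L = 12, F = 51, f = 34, h = 4.
Median ≈ 12 + ((75.5 − 51) / 34) × 4 = 14.8824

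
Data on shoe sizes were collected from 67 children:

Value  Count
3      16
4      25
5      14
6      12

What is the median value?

Cumulative frequencies: 16, 41, 55, 67
n = 67, so the median is the value in position (n+1)/2 = 34.
Position 34 falls at value 4.

4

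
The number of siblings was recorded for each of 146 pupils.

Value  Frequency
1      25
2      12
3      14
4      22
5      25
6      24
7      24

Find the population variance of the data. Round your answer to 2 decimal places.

4.23

Values: 1, 2, 3, 4, 5, 6, 7
n = 146, Σfx = 616, mean = 4.2192
Σfx² = 3216
Σf(x − x̄)² = Σfx² − (Σfx)²/n = 3216 − 616²/146 = 616.9863
Population variance = 616.9863 / 146 = 4.2259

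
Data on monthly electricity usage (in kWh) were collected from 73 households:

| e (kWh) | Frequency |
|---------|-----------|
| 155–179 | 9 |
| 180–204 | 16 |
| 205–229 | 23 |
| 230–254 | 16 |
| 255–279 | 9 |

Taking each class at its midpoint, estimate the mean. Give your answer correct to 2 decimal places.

217.00

Midpoints: 167, 192, 217, 242, 267
Σfm = 9×167 + 16×192 + 23×217 + 16×242 + 9×267 = 15841
n = Σf = 73
Mean = 15841 / 73 = 217.0000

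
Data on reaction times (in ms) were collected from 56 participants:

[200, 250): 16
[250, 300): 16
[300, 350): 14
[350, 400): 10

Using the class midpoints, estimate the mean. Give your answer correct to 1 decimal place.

291.1

Midpoints: 225, 275, 325, 375
Σfm = 16×225 + 16×275 + 14×325 + 10×375 = 16300
n = Σf = 56
Mean = 16300 / 56 = 291.0714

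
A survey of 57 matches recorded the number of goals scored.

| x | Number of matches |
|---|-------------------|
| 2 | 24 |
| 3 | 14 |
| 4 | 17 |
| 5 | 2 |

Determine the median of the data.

Cumulative frequencies: 24, 38, 55, 57
n = 57, so the median is the value in position (n+1)/2 = 29.
Position 29 falls at value 3.

3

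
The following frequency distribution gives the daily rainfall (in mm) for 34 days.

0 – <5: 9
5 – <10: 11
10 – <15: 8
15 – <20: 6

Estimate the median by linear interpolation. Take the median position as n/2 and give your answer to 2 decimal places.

Cumulative frequencies: 9, 20, 28, 34
n = 34; position = n/2 = 17.
This falls in the class 5 – <10: L = 5, F = 9, f = 11, h = 5.
Median ≈ 5 + ((17 − 9) / 11) × 5 = 8.6364

8.64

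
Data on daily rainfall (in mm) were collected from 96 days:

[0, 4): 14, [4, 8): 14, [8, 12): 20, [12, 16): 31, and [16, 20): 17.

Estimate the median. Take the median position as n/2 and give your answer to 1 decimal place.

Cumulative frequencies: 14, 28, 48, 79, 96
n = 96; position = n/2 = 48.
This falls in the class [8, 12): L = 8, F = 28, f = 20, h = 4.
Median ≈ 8 + ((48 − 28) / 20) × 4 = 12.0000

12.0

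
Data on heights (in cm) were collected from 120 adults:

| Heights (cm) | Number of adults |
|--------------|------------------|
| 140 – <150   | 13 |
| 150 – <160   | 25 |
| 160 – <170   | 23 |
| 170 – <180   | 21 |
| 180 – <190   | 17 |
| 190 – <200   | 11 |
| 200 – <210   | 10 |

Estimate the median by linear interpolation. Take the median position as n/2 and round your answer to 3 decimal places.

169.565

Cumulative frequencies: 13, 38, 61, 82, 99, 110, 120
n = 120; position = n/2 = 60.
This falls in the class 160 – <170: L = 160, F = 38, f = 23, h = 10.
Median ≈ 160 + ((60 − 38) / 23) × 10 = 169.5652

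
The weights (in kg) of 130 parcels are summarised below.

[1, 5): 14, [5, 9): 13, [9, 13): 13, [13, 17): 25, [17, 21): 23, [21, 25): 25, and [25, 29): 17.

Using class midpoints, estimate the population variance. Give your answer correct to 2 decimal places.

Midpoints: 3, 7, 11, 15, 19, 23, 27
n = 130, Σfm = 2122, mean = 16.3231
Σfm² = 41882
Σf(m − x̄)² = Σfm² − (Σfm)²/n = 41882 − 2122²/130 = 7244.4308
Population variance = 7244.4308 / 130 = 55.7264

55.73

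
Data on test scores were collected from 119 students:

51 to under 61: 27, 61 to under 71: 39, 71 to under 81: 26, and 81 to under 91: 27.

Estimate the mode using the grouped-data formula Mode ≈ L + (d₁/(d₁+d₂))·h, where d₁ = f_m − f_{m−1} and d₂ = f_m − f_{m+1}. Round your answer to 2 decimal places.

65.80

Modal class: 61 to under 71 (highest frequency 39).
d₁ = 39 − 27 = 12, d₂ = 39 − 26 = 13
Mode ≈ 61 + (12/(12+13)) × 10 = 61 + 4.8000 = 65.8000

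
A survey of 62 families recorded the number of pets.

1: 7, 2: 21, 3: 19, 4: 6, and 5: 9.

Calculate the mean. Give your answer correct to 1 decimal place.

2.8

Values: 1, 2, 3, 4, 5
Σfx = 7×1 + 21×2 + 19×3 + 6×4 + 9×5 = 175
n = Σf = 62
Mean = 175 / 62 = 2.8226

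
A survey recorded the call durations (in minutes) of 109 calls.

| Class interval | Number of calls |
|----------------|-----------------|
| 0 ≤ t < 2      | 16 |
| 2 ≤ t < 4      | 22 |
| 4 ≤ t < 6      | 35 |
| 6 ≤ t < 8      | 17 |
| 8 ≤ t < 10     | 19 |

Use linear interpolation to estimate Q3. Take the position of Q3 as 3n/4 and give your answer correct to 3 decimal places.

Cumulative frequencies: 16, 38, 73, 90, 109
n = 109; position = 3n/4 = 81.75.
This falls in the class 6 ≤ t < 8: L = 6, F = 73, f = 17, h = 2.
Upper quartile ≈ 6 + ((81.75 − 73) / 17) × 2 = 7.0294

7.029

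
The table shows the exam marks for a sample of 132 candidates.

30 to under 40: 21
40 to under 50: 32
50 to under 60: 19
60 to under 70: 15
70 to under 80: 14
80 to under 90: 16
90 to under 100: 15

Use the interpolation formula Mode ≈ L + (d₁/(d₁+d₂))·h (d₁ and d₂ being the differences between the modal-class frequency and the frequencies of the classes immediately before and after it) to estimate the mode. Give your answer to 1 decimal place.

44.6

Modal class: 40 to under 50 (highest frequency 32).
d₁ = 32 − 21 = 11, d₂ = 32 − 19 = 13
Mode ≈ 40 + (11/(11+13)) × 10 = 40 + 4.5833 = 44.5833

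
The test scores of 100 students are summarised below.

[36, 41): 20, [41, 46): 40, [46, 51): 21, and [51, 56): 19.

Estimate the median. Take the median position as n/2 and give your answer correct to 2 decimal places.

Cumulative frequencies: 20, 60, 81, 100
n = 100; position = n/2 = 50.
This falls in the class [41, 46): L = 41, F = 20, f = 40, h = 5.
Median ≈ 41 + ((50 − 20) / 40) × 5 = 44.7500

44.75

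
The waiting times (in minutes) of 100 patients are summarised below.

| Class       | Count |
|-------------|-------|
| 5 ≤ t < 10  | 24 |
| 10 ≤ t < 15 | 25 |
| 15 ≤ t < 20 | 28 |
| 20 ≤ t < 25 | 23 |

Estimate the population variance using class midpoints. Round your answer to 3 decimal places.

29.750

Midpoints: 7.5, 12.5, 17.5, 22.5
n = 100, Σfm = 1500, mean = 15.0000
Σfm² = 25475
Σf(m − x̄)² = Σfm² − (Σfm)²/n = 25475 − 1500²/100 = 2975.0000
Population variance = 2975.0000 / 100 = 29.7500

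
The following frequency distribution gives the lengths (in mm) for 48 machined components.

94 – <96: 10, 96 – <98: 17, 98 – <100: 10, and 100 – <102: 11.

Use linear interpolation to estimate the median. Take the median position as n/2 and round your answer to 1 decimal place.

Cumulative frequencies: 10, 27, 37, 48
n = 48; position = n/2 = 24.
This falls in the class 96 – <98: L = 96, F = 10, f = 17, h = 2.
Median ≈ 96 + ((24 − 10) / 17) × 2 = 97.6471

97.6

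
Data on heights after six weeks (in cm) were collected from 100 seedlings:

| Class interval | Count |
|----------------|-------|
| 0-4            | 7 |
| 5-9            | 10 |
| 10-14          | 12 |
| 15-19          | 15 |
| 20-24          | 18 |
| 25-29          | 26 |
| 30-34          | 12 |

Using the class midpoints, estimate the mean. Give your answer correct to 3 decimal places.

19.650

Midpoints: 2, 7, 12, 17, 22, 27, 32
Σfm = 7×2 + 10×7 + 12×12 + 15×17 + 18×22 + 26×27 + 12×32 = 1965
n = Σf = 100
Mean = 1965 / 100 = 19.6500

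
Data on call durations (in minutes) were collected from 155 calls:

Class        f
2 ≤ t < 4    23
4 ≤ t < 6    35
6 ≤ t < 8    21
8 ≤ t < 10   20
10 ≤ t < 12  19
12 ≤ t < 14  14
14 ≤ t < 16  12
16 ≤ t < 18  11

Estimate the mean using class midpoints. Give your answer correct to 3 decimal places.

Midpoints: 3, 5, 7, 9, 11, 13, 15, 17
Σfm = 23×3 + 35×5 + 21×7 + 20×9 + 19×11 + 14×13 + 12×15 + 11×17 = 1329
n = Σf = 155
Mean = 1329 / 155 = 8.5742

8.574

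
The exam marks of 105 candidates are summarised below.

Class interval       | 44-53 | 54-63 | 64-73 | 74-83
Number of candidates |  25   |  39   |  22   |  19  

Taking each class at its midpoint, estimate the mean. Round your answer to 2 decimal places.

61.83

Midpoints: 48.5, 58.5, 68.5, 78.5
Σfm = 25×48.5 + 39×58.5 + 22×68.5 + 19×78.5 = 6492.5
n = Σf = 105
Mean = 6492.5 / 105 = 61.8333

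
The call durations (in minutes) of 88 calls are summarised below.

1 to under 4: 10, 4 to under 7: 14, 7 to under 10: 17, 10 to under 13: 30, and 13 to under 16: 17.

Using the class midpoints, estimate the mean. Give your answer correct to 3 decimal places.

9.523

Midpoints: 2.5, 5.5, 8.5, 11.5, 14.5
Σfm = 10×2.5 + 14×5.5 + 17×8.5 + 30×11.5 + 17×14.5 = 838
n = Σf = 88
Mean = 838 / 88 = 9.5227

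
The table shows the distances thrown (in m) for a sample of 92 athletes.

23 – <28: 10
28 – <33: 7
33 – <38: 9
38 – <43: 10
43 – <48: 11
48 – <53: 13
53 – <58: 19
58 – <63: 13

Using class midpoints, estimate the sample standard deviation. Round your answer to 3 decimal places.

11.423

Midpoints: 25.5, 30.5, 35.5, 40.5, 45.5, 50.5, 55.5, 60.5
n = 92, Σfm = 4191, mean = 45.5543
Σfm² = 202793
Σf(m − x̄)² = Σfm² − (Σfm)²/n = 202793 − 4191²/92 = 11874.7283
Sample variance = 11874.7283 / 91 = 130.4915
Standard deviation = √130.4915 = 11.4233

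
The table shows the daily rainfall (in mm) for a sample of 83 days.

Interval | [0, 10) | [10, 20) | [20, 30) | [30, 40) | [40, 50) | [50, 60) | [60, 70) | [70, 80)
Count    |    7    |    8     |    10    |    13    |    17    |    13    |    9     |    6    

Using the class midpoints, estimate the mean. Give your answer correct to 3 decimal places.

40.663

Midpoints: 5, 15, 25, 35, 45, 55, 65, 75
Σfm = 7×5 + 8×15 + 10×25 + 13×35 + 17×45 + 13×55 + 9×65 + 6×75 = 3375
n = Σf = 83
Mean = 3375 / 83 = 40.6627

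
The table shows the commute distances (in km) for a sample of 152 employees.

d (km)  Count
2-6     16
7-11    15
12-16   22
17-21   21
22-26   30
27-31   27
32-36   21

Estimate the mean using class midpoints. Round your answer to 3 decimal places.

20.546

Midpoints: 4, 9, 14, 19, 24, 29, 34
Σfm = 16×4 + 15×9 + 22×14 + 21×19 + 30×24 + 27×29 + 21×34 = 3123
n = Σf = 152
Mean = 3123 / 152 = 20.5461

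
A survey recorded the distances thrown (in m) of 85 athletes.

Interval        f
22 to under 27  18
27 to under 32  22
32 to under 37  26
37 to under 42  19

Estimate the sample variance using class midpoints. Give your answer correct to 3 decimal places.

28.305

Midpoints: 24.5, 29.5, 34.5, 39.5
n = 85, Σfm = 2737.5, mean = 32.2059
Σfm² = 90541.25
Σf(m − x̄)² = Σfm² − (Σfm)²/n = 90541.25 − 2737.5²/85 = 2377.6471
Sample variance = 2377.6471 / 84 = 28.3053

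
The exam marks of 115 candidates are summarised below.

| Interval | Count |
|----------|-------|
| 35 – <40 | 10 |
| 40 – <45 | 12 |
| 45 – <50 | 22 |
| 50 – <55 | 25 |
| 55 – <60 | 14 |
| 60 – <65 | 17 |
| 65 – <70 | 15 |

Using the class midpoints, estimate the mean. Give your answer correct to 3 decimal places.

53.239

Midpoints: 37.5, 42.5, 47.5, 52.5, 57.5, 62.5, 67.5
Σfm = 10×37.5 + 12×42.5 + 22×47.5 + 25×52.5 + 14×57.5 + 17×62.5 + 15×67.5 = 6122.5
n = Σf = 115
Mean = 6122.5 / 115 = 53.2391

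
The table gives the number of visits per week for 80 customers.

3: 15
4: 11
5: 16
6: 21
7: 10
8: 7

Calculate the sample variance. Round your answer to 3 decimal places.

Values: 3, 4, 5, 6, 7, 8
n = 80, Σfx = 421, mean = 5.2625
Σfx² = 2405
Σf(x − x̄)² = Σfx² − (Σfx)²/n = 2405 − 421²/80 = 189.4875
Sample variance = 189.4875 / 79 = 2.3986

2.399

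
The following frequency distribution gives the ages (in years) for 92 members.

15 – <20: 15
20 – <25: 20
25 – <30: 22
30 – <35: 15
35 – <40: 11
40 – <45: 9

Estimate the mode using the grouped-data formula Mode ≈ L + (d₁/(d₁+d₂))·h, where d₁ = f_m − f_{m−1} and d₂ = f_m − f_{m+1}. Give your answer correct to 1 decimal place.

26.1

Modal class: 25 – <30 (highest frequency 22).
d₁ = 22 − 20 = 2, d₂ = 22 − 15 = 7
Mode ≈ 25 + (2/(2+7)) × 5 = 25 + 1.1111 = 26.1111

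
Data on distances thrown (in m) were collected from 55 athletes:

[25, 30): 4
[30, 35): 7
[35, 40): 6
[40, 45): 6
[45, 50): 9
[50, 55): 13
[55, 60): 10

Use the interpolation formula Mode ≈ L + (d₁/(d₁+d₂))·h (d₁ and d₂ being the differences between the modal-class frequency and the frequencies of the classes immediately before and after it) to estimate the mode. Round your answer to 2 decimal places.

Modal class: [50, 55) (highest frequency 13).
d₁ = 13 − 9 = 4, d₂ = 13 − 10 = 3
Mode ≈ 50 + (4/(4+3)) × 5 = 50 + 2.8571 = 52.8571

52.86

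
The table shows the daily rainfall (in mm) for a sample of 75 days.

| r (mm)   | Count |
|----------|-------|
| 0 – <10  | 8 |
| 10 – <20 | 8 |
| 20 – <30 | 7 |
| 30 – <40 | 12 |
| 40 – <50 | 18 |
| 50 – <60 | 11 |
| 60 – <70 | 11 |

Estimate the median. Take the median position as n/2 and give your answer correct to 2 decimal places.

41.39

Cumulative frequencies: 8, 16, 23, 35, 53, 64, 75
n = 75; position = n/2 = 37.5.
This falls in the class 40 – <50: L = 40, F = 35, f = 18, h = 10.
Median ≈ 40 + ((37.5 − 35) / 18) × 10 = 41.3889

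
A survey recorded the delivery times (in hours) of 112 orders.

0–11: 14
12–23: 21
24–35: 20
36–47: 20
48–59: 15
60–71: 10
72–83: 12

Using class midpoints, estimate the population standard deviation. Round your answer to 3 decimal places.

Midpoints: 5.5, 17.5, 29.5, 41.5, 53.5, 65.5, 77.5
n = 112, Σfm = 4252, mean = 37.9643
Σfm² = 216616
Σf(m − x̄)² = Σfm² − (Σfm)²/n = 216616 − 4252²/112 = 55191.8571
Population variance = 55191.8571 / 112 = 492.7844
Standard deviation = √492.7844 = 22.1987

22.199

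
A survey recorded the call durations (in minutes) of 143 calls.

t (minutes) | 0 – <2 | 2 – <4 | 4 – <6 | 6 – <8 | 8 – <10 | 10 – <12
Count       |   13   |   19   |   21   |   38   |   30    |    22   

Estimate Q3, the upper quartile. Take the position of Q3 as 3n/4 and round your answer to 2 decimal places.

Cumulative frequencies: 13, 32, 53, 91, 121, 143
n = 143; position = 3n/4 = 107.25.
This falls in the class 8 – <10: L = 8, F = 91, f = 30, h = 2.
Upper quartile ≈ 8 + ((107.25 − 91) / 30) × 2 = 9.0833

9.08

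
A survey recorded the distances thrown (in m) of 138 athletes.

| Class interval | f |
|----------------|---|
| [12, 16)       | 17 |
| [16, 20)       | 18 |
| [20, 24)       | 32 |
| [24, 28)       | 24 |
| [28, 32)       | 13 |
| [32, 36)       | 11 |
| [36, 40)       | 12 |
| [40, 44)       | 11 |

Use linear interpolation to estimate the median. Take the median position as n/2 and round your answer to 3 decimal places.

24.333

Cumulative frequencies: 17, 35, 67, 91, 104, 115, 127, 138
n = 138; position = n/2 = 69.
This falls in the class [24, 28): L = 24, F = 67, f = 24, h = 4.
Median ≈ 24 + ((69 − 67) / 24) × 4 = 24.3333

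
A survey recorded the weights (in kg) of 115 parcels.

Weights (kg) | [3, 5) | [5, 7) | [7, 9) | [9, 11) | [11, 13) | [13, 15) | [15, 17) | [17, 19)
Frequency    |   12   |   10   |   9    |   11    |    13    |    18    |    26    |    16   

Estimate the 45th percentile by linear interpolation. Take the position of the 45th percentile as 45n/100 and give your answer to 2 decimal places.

12.50

Cumulative frequencies: 12, 22, 31, 42, 55, 73, 99, 115
n = 115; position = 45n/100 = 51.75.
This falls in the class [11, 13): L = 11, F = 42, f = 13, h = 2.
45th percentile ≈ 11 + ((51.75 − 42) / 13) × 2 = 12.5000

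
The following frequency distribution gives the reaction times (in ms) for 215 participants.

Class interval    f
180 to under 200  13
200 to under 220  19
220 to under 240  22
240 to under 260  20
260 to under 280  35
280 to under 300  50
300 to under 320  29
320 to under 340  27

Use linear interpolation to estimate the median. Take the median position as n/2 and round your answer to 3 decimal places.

Cumulative frequencies: 13, 32, 54, 74, 109, 159, 188, 215
n = 215; position = n/2 = 107.5.
This falls in the class 260 to under 280: L = 260, F = 74, f = 35, h = 20.
Median ≈ 260 + ((107.5 − 74) / 35) × 20 = 279.1429

279.143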